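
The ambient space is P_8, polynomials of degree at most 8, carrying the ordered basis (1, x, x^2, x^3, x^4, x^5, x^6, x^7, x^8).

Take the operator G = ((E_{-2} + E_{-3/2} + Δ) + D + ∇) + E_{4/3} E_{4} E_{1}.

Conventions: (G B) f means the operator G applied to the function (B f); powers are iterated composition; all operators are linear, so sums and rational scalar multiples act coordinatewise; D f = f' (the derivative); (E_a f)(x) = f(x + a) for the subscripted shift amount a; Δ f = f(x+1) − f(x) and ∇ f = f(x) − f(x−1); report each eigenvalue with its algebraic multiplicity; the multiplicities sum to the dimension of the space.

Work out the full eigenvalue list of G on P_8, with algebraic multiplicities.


λ = 3 (multiplicity 9)

image of 1: 3
image of x: 3x + 35/6
image of x^2: 3x^2 + (35/3)x + 1669/36
image of x^3: 3x^3 + (35/2)x^2 + (1669/12)x + 52847/216
image of x^4: 3x^4 + (70/3)x^3 + (1669/6)x^2 + (52847/54)x + 2112433/1296
image of x^5: 3x^5 + (175/6)x^4 + (8345/18)x^3 + (264235/108)x^2 + (10562165/1296)x + 78942839/7776
image of x^6: 3x^6 + 35x^5 + (8345/12)x^4 + (264235/54)x^3 + (10562165/432)x^2 + (78942839/1296)x + 3014453809/46656
image of x^7: 3x^7 + (245/6)x^6 + (11683/12)x^5 + (1849645/216)x^4 + (73935155/1296)x^3 + (552599873/2592)x^2 + (21101176663/46656)x + 114375527687/279936
image of x^8: 3x^8 + (140/3)x^7 + (11683/9)x^6 + (369929/27)x^5 + (73935155/648)x^4 + (552599873/972)x^3 + (21101176663/11664)x^2 + (114375527687/34992)x + 4348265166913/1679616
the matrix is upper triangular; its diagonal is (3, 3, 3, 3, 3, 3, 3, 3, 3)
for a triangular matrix the eigenvalues are the diagonal entries, with algebraic multiplicity their repetition count


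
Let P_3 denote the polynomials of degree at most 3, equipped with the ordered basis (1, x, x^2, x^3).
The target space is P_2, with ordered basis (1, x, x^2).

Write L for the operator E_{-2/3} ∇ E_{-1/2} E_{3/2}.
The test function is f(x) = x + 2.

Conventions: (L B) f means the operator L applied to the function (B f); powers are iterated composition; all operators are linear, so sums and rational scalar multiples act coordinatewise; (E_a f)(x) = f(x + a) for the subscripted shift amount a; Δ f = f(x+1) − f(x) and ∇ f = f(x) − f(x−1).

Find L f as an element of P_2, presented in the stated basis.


E_{3/2} f = x + 7/2
E_{-1/2} E_{3/2} f = x + 3
∇ (E_{-1/2} E_{3/2}) f = 1
E_{-2/3} ∇ (E_{-1/2} E_{3/2}) f = 1

the image equals g(x) = 1


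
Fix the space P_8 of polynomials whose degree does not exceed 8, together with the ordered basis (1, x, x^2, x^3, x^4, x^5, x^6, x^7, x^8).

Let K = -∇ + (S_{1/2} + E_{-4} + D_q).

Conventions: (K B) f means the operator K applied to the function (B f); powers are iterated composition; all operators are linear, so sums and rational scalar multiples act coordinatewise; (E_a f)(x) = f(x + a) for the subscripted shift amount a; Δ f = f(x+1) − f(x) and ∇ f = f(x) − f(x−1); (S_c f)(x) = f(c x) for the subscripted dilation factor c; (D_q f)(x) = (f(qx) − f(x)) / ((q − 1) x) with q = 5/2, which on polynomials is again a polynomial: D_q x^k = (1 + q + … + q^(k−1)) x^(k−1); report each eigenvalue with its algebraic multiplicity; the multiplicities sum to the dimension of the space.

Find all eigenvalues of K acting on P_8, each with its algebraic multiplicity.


image of 1: 2
image of x: (3/2)x - 4
image of x^2: (5/4)x^2 - (13/2)x + 17
image of x^3: (9/8)x^3 - (21/4)x^2 + 51x - 65
image of x^4: (17/16)x^4 + (43/8)x^3 + 102x^2 - 260x + 257
image of x^5: (33/32)x^5 + (631/16)x^4 + 170x^3 - 650x^2 + 1285x - 1025
image of x^6: (65/64)x^6 + (4227/32)x^5 + 255x^4 - 1300x^3 + 3855x^2 - 6150x + 4097
image of x^7: (129/128)x^7 + (23759/64)x^6 + 357x^5 - 2275x^4 + 8995x^3 - 21525x^2 + 28679x - 16385
image of x^8: (257/256)x^8 + (125003/128)x^7 + 476x^6 - 3640x^5 + 17990x^4 - 57400x^3 + 114716x^2 - 131080x + 65537
the matrix is upper triangular; its diagonal is (2, 3/2, 5/4, 9/8, 17/16, 33/32, 65/64, 129/128, 257/256)
for a triangular matrix the eigenvalues are the diagonal entries, with algebraic multiplicity their repetition count

λ = 257/256 (multiplicity 1), λ = 129/128 (multiplicity 1), λ = 65/64 (multiplicity 1), λ = 33/32 (multiplicity 1), λ = 17/16 (multiplicity 1), λ = 9/8 (multiplicity 1), λ = 5/4 (multiplicity 1), λ = 3/2 (multiplicity 1), λ = 2 (multiplicity 1)


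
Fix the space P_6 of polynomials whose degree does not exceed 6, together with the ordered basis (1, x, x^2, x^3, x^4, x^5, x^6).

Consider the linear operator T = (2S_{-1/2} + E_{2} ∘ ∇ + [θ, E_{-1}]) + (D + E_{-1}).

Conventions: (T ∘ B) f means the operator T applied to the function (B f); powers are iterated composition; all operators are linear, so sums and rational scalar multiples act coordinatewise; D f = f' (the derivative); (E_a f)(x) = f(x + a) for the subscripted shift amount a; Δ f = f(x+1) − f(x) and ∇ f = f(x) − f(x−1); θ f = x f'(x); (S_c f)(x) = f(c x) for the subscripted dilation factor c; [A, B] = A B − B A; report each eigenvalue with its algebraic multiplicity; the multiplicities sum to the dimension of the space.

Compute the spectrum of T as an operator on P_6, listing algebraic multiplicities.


image of 1: 3
image of x: 2
image of x^2: (3/2)x^2 + 4x + 2
image of x^3: (3/4)x^3 + 6x^2 + 6x + 9
image of x^4: (9/8)x^4 + 8x^3 + 12x^2 + 36x + 12
image of x^5: (15/16)x^5 + 10x^4 + 20x^3 + 90x^2 + 60x + 35
image of x^6: (33/32)x^6 + 12x^5 + 30x^4 + 180x^3 + 180x^2 + 210x + 58
the matrix is upper triangular; its diagonal is (3, 0, 3/2, 3/4, 9/8, 15/16, 33/32)
for a triangular matrix the eigenvalues are the diagonal entries, with algebraic multiplicity their repetition count

λ = 0 (multiplicity 1), λ = 3/4 (multiplicity 1), λ = 15/16 (multiplicity 1), λ = 33/32 (multiplicity 1), λ = 9/8 (multiplicity 1), λ = 3/2 (multiplicity 1), λ = 3 (multiplicity 1)


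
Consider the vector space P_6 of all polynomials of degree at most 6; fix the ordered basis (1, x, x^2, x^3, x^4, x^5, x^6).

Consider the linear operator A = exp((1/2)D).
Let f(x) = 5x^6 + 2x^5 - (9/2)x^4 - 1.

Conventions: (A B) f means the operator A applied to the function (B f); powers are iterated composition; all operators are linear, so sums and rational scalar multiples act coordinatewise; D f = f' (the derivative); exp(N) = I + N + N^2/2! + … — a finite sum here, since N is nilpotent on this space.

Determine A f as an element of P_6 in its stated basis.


the result is g(x) = 5x^6 + 17x^5 + (77/4)x^4 + (17/2)x^3 + (7/16)x^2 - (11/16)x - 73/64

order-1 term: 15x^5 + 5x^4 - 9x^3
order-2 term: (75/4)x^4 + 5x^3 - (27/4)x^2
order-3 term: (25/2)x^3 + (5/2)x^2 - (9/4)x
order-4 term: (75/16)x^2 + (5/8)x - 9/32
order-5 term: (15/16)x + 1/16
order-6 term: 5/64
the series for exp((1/2)D) f terminates at order 6
exp((1/2)D) f = 5x^6 + 17x^5 + (77/4)x^4 + (17/2)x^3 + (7/16)x^2 - (11/16)x - 73/64


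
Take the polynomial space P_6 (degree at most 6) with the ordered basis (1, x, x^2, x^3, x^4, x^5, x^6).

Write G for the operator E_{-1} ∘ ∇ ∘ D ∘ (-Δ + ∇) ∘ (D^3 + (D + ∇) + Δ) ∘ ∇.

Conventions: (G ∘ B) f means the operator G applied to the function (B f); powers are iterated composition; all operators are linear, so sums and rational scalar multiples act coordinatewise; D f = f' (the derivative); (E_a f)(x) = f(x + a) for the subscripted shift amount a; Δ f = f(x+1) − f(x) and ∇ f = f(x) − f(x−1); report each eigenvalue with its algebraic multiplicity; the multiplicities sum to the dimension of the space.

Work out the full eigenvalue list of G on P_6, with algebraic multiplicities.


image of 1: 0
image of x: 0
image of x^2: 0
image of x^3: 0
image of x^4: 0
image of x^5: 0
image of x^6: -2160
the matrix is upper triangular; its diagonal is (0, 0, 0, 0, 0, 0, 0)
for a triangular matrix the eigenvalues are the diagonal entries, with algebraic multiplicity their repetition count

λ = 0 (multiplicity 7)


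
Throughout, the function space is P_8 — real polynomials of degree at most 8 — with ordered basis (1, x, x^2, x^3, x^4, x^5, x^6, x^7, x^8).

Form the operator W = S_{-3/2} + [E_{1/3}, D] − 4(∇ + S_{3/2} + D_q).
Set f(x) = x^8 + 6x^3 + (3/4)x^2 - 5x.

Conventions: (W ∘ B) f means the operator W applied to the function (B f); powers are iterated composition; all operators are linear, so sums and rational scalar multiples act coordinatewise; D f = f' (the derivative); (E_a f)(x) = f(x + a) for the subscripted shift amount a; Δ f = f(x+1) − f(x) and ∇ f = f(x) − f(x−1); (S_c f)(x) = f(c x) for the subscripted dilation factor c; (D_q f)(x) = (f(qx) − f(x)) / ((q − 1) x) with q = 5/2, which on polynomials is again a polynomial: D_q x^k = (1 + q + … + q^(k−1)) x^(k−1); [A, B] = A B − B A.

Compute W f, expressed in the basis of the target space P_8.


the image equals g(x) = -(19683/256)x^8 - (131147/32)x^7 + 112x^6 - 224x^5 + 280x^4 - (1301/4)x^3 - (3185/16)x^2 + 61x + 23

S_{-3/2} f = (6561/256)x^8 - (81/4)x^3 + (27/16)x^2 + (15/2)x
D f = 8x^7 + 18x^2 + (3/2)x - 5
E_{1/3} D f = 8x^7 + (56/3)x^6 + (56/3)x^5 + (280/27)x^4 + (280/81)x^3 + (1514/81)x^2 + (19795/1458)x - 10919/4374
E_{1/3} f = x^8 + (8/3)x^7 + (28/9)x^6 + (56/27)x^5 + (70/81)x^4 + (1514/243)x^3 + (19795/2916)x^2 - (10919/4374)x - 35717/26244
D E_{1/3} f = 8x^7 + (56/3)x^6 + (56/3)x^5 + (280/27)x^4 + (280/81)x^3 + (1514/81)x^2 + (19795/1458)x - 10919/4374
[E_{1/3}, D] f = 0
∇ f = 8x^7 - 28x^6 + 56x^5 - 70x^4 + 56x^3 - 10x^2 - (17/2)x - 3/4
S_{3/2} f = (6561/256)x^8 + (81/4)x^3 + (27/16)x^2 - (15/2)x
D_q f = (130123/128)x^7 + (117/2)x^2 + (21/8)x - 5
(∇ + S_{3/2} + D_q) f = (6561/256)x^8 + (131147/128)x^7 - 28x^6 + 56x^5 - 70x^4 + (305/4)x^3 + (803/16)x^2 - (107/8)x - 23/4
(-4(∇ + S_{3/2} + D_q)) f = -(6561/64)x^8 - (131147/32)x^7 + 112x^6 - 224x^5 + 280x^4 - 305x^3 - (803/4)x^2 + (107/2)x + 23
(S_{-3/2} + [E_{1/3}, D] − 4(∇ + S_{3/2} + D_q)) f = -(19683/256)x^8 - (131147/32)x^7 + 112x^6 - 224x^5 + 280x^4 - (1301/4)x^3 - (3185/16)x^2 + 61x + 23


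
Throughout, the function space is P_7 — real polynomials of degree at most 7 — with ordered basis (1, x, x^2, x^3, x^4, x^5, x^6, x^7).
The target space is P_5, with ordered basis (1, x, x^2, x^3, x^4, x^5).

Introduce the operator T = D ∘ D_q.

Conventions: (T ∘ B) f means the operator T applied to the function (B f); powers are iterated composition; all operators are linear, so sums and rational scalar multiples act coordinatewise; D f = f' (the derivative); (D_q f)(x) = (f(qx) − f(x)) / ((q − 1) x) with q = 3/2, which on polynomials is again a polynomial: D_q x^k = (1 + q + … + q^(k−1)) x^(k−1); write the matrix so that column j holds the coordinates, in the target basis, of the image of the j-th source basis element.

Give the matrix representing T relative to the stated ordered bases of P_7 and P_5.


image of 1: 0
image of x: 0
image of x^2: 5/2
image of x^3: (19/2)x
image of x^4: (195/8)x^2
image of x^5: (211/4)x^3
image of x^6: (3325/32)x^4
image of x^7: (6177/32)x^5
each image's coordinates form column j of the matrix

the matrix is [[0, 0, 5/2, 0, 0, 0, 0, 0]; [0, 0, 0, 19/2, 0, 0, 0, 0]; [0, 0, 0, 0, 195/8, 0, 0, 0]; [0, 0, 0, 0, 0, 211/4, 0, 0]; [0, 0, 0, 0, 0, 0, 3325/32, 0]; [0, 0, 0, 0, 0, 0, 0, 6177/32]] (rows listed top to bottom)


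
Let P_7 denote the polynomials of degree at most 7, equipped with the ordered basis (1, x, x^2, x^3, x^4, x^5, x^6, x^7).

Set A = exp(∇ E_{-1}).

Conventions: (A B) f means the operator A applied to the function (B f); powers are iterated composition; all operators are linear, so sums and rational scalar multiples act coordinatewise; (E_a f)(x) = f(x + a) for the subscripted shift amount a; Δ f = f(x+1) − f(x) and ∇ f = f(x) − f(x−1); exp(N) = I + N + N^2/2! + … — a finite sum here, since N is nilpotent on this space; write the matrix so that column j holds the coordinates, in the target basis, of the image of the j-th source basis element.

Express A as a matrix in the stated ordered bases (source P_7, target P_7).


the matrix is [[1, 1, -2, -1, 23, -78, -101, 2837]; [0, 1, 2, -6, -4, 115, -468, -707]; [0, 0, 1, 3, -12, -10, 345, -1638]; [0, 0, 0, 1, 4, -20, -20, 805]; [0, 0, 0, 0, 1, 5, -30, -35]; [0, 0, 0, 0, 0, 1, 6, -42]; [0, 0, 0, 0, 0, 0, 1, 7]; [0, 0, 0, 0, 0, 0, 0, 1]] (rows listed top to bottom)

image of 1: 1
image of x: x + 1
image of x^2: x^2 + 2x - 2
image of x^3: x^3 + 3x^2 - 6x - 1
image of x^4: x^4 + 4x^3 - 12x^2 - 4x + 23
image of x^5: x^5 + 5x^4 - 20x^3 - 10x^2 + 115x - 78
image of x^6: x^6 + 6x^5 - 30x^4 - 20x^3 + 345x^2 - 468x - 101
image of x^7: x^7 + 7x^6 - 42x^5 - 35x^4 + 805x^3 - 1638x^2 - 707x + 2837
each image's coordinates form column j of the matrix


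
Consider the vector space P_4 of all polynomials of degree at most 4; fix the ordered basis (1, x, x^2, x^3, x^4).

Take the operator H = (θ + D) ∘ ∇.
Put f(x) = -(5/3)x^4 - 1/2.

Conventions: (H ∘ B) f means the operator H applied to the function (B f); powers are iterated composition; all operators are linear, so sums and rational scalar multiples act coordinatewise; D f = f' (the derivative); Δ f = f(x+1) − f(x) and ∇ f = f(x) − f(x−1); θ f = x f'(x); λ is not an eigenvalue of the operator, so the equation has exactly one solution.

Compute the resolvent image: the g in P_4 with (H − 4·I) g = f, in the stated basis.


the image equals g(x) = (5/12)x^4 + (5/4)x^3 + (15/8)x^2 + (25/24)x + 13/24

write g with unknown coordinates in the stated basis and equate coefficients in (H − 4·I) g = f
solving from the highest basis element down gives g = (5/12)x^4 + (5/4)x^3 + (15/8)x^2 + (25/24)x + 13/24
check: H g = 5x^3 + (15/2)x^2 + (25/6)x + 5/3
so H g − 4·g = -(5/3)x^4 - 1/2 = f ✓


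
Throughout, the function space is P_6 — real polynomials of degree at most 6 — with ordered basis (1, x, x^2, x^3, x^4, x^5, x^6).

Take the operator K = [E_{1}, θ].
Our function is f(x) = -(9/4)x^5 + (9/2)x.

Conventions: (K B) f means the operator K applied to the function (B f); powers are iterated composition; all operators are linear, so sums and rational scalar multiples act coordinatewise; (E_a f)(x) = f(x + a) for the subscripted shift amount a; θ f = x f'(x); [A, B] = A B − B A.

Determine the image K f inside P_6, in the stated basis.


θ f = -(45/4)x^5 + (9/2)x
E_{1} θ f = -(45/4)x^5 - (225/4)x^4 - (225/2)x^3 - (225/2)x^2 - (207/4)x - 27/4
E_{1} f = -(9/4)x^5 - (45/4)x^4 - (45/2)x^3 - (45/2)x^2 - (27/4)x + 9/4
θ E_{1} f = -(45/4)x^5 - 45x^4 - (135/2)x^3 - 45x^2 - (27/4)x
[E_{1}, θ] f = -(45/4)x^4 - 45x^3 - (135/2)x^2 - 45x - 27/4

the result is g(x) = -(45/4)x^4 - 45x^3 - (135/2)x^2 - 45x - 27/4


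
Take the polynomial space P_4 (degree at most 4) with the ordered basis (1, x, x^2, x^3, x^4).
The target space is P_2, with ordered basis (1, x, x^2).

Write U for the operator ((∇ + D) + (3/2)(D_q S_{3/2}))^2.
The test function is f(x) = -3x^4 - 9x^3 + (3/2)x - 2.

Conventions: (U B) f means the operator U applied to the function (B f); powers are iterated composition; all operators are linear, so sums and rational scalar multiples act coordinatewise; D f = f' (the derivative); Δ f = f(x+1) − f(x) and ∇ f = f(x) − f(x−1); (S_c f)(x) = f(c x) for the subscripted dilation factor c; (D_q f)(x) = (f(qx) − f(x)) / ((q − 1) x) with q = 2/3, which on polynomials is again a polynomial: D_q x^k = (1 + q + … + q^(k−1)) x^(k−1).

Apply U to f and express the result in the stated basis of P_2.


∇ f = -12x^3 - 9x^2 + 15x - 9/2
D f = -12x^3 - 27x^2 + 3/2
(∇ + D) f = -24x^3 - 36x^2 + 15x - 3
S_{3/2} f = -(243/16)x^4 - (243/8)x^3 + (9/4)x - 2
D_q S_{3/2} f = -(585/16)x^3 - (513/8)x^2 + 9/4
((3/2)(D_q S_{3/2})) f = -(1755/32)x^3 - (1539/16)x^2 + 27/8
((∇ + D) + (3/2)(D_q S_{3/2})) f = -(2523/32)x^3 - (2115/16)x^2 + 15x + 3/8
∇ ((∇ + D) + (3/2)(D_q S_{3/2})) f = -(7569/32)x^2 - (891/32)x + 2187/32
D ((∇ + D) + (3/2)(D_q S_{3/2})) f = -(7569/32)x^2 - (2115/8)x + 15
(∇ + D) ((∇ + D) + (3/2)(D_q S_{3/2})) f = -(7569/16)x^2 - (9351/32)x + 2667/32
S_{3/2} ((∇ + D) + (3/2)(D_q S_{3/2})) f = -(68121/256)x^3 - (19035/64)x^2 + (45/2)x + 3/8
D_q S_{3/2} ((∇ + D) + (3/2)(D_q S_{3/2})) f = -(143811/256)x^2 - (31725/64)x + 45/2
((3/2)(D_q S_{3/2})) ((∇ + D) + (3/2)(D_q S_{3/2})) f = -(431433/512)x^2 - (95175/128)x + 135/4
((∇ + D) + (3/2)(D_q S_{3/2})) ((∇ + D) + (3/2)(D_q S_{3/2})) f = -(673641/512)x^2 - (132579/128)x + 3747/32

the image equals g(x) = -(673641/512)x^2 - (132579/128)x + 3747/32


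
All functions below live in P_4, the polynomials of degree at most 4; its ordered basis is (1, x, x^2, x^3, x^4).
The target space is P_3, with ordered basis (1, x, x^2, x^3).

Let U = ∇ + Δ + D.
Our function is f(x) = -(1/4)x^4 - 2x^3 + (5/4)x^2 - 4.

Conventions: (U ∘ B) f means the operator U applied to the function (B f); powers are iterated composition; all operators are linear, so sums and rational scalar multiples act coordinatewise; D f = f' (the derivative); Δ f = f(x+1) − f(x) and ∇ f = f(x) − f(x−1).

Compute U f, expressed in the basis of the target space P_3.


∇ f = -x^3 - (9/2)x^2 + (15/2)x - 3
Δ f = -x^3 - (15/2)x^2 - (9/2)x - 1
D f = -x^3 - 6x^2 + (5/2)x
(∇ + Δ + D) f = -3x^3 - 18x^2 + (11/2)x - 4

the image equals g(x) = -3x^3 - 18x^2 + (11/2)x - 4


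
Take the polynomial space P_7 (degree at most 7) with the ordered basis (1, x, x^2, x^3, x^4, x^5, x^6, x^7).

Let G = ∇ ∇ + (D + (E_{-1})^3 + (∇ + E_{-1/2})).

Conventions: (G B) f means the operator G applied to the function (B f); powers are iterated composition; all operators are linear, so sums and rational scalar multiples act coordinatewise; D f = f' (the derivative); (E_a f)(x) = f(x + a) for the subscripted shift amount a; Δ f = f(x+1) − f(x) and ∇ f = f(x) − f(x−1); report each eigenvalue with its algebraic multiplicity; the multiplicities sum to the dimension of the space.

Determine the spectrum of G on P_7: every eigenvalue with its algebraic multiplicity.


image of 1: 2
image of x: 2x - 3/2
image of x^2: 2x^2 - 3x + 41/4
image of x^3: 2x^3 - (9/2)x^2 + (123/4)x - 257/8
image of x^4: 2x^4 - 6x^3 + (123/2)x^2 - (257/2)x + 1505/16
image of x^5: 2x^5 - (15/2)x^4 + (205/2)x^3 - (1285/4)x^2 + (7525/16)x - 8705/32
image of x^6: 2x^6 - 9x^5 + (615/4)x^4 - (1285/2)x^3 + (22575/16)x^2 - (26115/16)x + 50561/64
image of x^7: 2x^7 - (21/2)x^6 + (861/4)x^5 - (8995/8)x^4 + (52675/16)x^3 - (182805/32)x^2 + (353927/64)x - 295937/128
the matrix is upper triangular; its diagonal is (2, 2, 2, 2, 2, 2, 2, 2)
for a triangular matrix the eigenvalues are the diagonal entries, with algebraic multiplicity their repetition count

λ = 2 (multiplicity 8)


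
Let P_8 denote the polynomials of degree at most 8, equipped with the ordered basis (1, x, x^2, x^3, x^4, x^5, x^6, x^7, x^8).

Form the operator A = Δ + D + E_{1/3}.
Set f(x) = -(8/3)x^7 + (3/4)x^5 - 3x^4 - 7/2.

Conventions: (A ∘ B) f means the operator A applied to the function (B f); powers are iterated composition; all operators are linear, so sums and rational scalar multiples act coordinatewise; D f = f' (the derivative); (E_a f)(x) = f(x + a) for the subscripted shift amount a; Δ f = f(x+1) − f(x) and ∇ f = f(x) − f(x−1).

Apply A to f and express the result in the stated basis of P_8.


the result is g(x) = -(8/3)x^7 - (392/9)x^6 - (2213/36)x^5 - (29497/324)x^4 - (27739/243)x^3 - (16634/243)x^2 - (119587/4374)x - 110905/13122

Δ f = -(56/3)x^6 - 56x^5 - (1075/12)x^4 - (587/6)x^3 - (133/2)x^2 - (323/12)x - 59/12
D f = -(56/3)x^6 + (15/4)x^4 - 12x^3
E_{1/3} f = -(8/3)x^7 - (56/9)x^6 - (197/36)x^5 - (1687/324)x^4 - (2099/486)x^3 - (949/486)x^2 - (3707/8748)x - 92777/26244
(Δ + D + E_{1/3}) f = -(8/3)x^7 - (392/9)x^6 - (2213/36)x^5 - (29497/324)x^4 - (27739/243)x^3 - (16634/243)x^2 - (119587/4374)x - 110905/13122


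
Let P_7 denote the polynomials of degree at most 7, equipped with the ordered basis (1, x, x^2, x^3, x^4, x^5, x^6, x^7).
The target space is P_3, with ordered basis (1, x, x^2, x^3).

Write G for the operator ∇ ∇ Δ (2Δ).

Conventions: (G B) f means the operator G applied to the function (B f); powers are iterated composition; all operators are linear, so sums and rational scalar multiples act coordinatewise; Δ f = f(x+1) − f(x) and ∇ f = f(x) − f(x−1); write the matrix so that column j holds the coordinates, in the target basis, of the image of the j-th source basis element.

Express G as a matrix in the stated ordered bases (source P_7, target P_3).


the matrix is [[0, 0, 0, 0, 48, 0, 240, 0]; [0, 0, 0, 0, 0, 240, 0, 1680]; [0, 0, 0, 0, 0, 0, 720, 0]; [0, 0, 0, 0, 0, 0, 0, 1680]] (rows listed top to bottom)

image of 1: 0
image of x: 0
image of x^2: 0
image of x^3: 0
image of x^4: 48
image of x^5: 240x
image of x^6: 720x^2 + 240
image of x^7: 1680x^3 + 1680x
each image's coordinates form column j of the matrix


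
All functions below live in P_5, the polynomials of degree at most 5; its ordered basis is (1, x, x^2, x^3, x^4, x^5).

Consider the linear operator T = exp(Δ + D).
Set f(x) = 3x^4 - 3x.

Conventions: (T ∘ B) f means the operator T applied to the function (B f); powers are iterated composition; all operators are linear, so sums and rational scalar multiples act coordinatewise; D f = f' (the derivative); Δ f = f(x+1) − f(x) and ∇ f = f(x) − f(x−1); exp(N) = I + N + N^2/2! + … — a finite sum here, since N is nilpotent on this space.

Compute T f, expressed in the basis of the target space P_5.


the image equals g(x) = 3x^4 + 24x^3 + 90x^2 + 177x + 150

order-1 term: 24x^3 + 18x^2 + 12x - 3
order-2 term: 72x^2 + 72x + 33
order-3 term: 96x + 72
order-4 term: 48
the series for exp(Δ + D) f terminates at order 4
exp(Δ + D) f = 3x^4 + 24x^3 + 90x^2 + 177x + 150


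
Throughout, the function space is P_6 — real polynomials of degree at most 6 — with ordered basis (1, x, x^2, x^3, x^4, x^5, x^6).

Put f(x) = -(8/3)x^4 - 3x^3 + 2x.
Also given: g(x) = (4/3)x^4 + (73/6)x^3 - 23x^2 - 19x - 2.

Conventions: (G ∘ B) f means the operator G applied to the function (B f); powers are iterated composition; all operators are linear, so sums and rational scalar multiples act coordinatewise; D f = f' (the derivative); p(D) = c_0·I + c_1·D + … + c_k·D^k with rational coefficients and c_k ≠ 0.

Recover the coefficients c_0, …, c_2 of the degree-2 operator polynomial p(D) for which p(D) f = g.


c_0 = -1/2, c_1 = -1, c_2 = 1

D^0 f = -(8/3)x^4 - 3x^3 + 2x
D^1 f = -(32/3)x^3 - 9x^2 + 2
D^2 f = -32x^2 - 18x
matching coefficients of g against c_0 f + c_1 Df + … from the top degree down determines the c_i
solution: c_0 = -1/2, c_1 = -1, c_2 = 1


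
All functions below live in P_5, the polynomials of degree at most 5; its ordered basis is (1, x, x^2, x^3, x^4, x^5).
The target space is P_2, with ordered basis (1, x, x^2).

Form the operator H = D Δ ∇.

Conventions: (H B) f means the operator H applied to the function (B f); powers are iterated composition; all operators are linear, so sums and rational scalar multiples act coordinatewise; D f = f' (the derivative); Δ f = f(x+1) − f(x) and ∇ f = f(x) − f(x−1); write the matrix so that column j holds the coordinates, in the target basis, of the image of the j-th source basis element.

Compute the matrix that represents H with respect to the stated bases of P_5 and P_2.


image of 1: 0
image of x: 0
image of x^2: 0
image of x^3: 6
image of x^4: 24x
image of x^5: 60x^2 + 10
each image's coordinates form column j of the matrix

the matrix is [[0, 0, 0, 6, 0, 10]; [0, 0, 0, 0, 24, 0]; [0, 0, 0, 0, 0, 60]] (rows listed top to bottom)


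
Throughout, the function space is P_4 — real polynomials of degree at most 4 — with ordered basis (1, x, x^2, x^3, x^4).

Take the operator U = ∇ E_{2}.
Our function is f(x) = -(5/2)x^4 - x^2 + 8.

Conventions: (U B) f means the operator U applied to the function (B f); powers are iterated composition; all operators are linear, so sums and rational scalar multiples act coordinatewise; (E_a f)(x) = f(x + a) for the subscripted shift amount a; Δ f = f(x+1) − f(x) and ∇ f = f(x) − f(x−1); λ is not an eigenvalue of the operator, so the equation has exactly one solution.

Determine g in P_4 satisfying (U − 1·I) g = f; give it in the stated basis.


the result is g(x) = (5/2)x^4 + 10x^3 + 76x^2 + 312x + 1279/2

write g with unknown coordinates in the stated basis and equate coefficients in (U − 1·I) g = f
solving from the highest basis element down gives g = (5/2)x^4 + 10x^3 + 76x^2 + 312x + 1279/2
check: U g = 10x^3 + 75x^2 + 312x + 1295/2
so U g − 1·g = -(5/2)x^4 - x^2 + 8 = f ✓


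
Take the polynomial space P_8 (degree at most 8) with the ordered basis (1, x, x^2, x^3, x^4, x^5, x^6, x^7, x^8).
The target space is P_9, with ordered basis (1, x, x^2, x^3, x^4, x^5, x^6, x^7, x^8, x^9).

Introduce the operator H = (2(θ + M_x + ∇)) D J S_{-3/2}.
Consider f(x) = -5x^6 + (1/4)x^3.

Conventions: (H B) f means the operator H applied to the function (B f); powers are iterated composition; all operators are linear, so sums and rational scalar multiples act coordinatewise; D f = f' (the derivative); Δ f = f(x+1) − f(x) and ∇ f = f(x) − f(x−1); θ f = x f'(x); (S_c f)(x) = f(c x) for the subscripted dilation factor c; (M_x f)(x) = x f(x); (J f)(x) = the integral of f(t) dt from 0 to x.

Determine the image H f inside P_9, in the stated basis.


the result is g(x) = -(3645/32)x^7 - (10935/16)x^6 - (10935/16)x^5 + (54621/32)x^4 - (36531/16)x^3 + (54513/32)x^2 - (5427/8)x + 3591/32

S_{-3/2} f = -(3645/64)x^6 - (27/32)x^3
J S_{-3/2} f = -(3645/448)x^7 - (27/128)x^4
D (J S_{-3/2}) f = -(3645/64)x^6 - (27/32)x^3
θ D (J S_{-3/2}) f = -(10935/32)x^6 - (81/32)x^3
M_x D (J S_{-3/2}) f = -(3645/64)x^7 - (27/32)x^4
∇ D (J S_{-3/2}) f = -(10935/32)x^5 + (54675/64)x^4 - (18225/16)x^3 + (54513/64)x^2 - (5427/16)x + 3591/64
(θ + M_x + ∇) D (J S_{-3/2}) f = -(3645/64)x^7 - (10935/32)x^6 - (10935/32)x^5 + (54621/64)x^4 - (36531/32)x^3 + (54513/64)x^2 - (5427/16)x + 3591/64
(2(θ + M_x + ∇)) D (J S_{-3/2}) f = -(3645/32)x^7 - (10935/16)x^6 - (10935/16)x^5 + (54621/32)x^4 - (36531/16)x^3 + (54513/32)x^2 - (5427/8)x + 3591/32


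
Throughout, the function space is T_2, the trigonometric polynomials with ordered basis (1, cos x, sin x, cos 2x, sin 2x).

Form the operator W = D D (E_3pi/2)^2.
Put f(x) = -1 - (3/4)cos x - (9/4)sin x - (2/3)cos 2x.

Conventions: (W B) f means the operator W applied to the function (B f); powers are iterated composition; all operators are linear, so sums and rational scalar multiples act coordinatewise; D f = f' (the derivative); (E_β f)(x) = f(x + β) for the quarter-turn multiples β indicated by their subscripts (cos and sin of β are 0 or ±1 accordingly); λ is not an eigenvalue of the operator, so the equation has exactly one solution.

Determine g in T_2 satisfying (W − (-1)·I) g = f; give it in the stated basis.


the result is g(x) = -1 - (3/8)cos x - (9/8)sin x + (2/9)cos 2x

write g with unknown coordinates in the stated basis and equate coefficients in (W − (-1)·I) g = f
solving from the highest basis element down gives g = -1 - (3/8)cos x - (9/8)sin x + (2/9)cos 2x
check: W g = -(3/8)cos x - (9/8)sin x - (8/9)cos 2x
so W g − (-1)·g = -1 - (3/4)cos x - (9/4)sin x - (2/3)cos 2x = f ✓


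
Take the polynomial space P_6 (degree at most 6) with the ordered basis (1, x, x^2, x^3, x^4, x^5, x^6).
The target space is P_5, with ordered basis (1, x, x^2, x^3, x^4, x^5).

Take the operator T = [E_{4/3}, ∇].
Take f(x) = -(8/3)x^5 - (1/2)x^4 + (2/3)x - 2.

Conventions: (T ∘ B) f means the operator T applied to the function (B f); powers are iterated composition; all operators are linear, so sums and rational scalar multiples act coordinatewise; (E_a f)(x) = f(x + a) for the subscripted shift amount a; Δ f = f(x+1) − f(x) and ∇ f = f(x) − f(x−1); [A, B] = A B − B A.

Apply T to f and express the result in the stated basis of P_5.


∇ f = -(40/3)x^4 + (74/3)x^3 - (71/3)x^2 + (34/3)x - 3/2
E_{4/3} ∇ f = -(40/3)x^4 - (418/9)x^3 - (605/9)x^2 - (3778/81)x - 5897/486
E_{4/3} f = -(8/3)x^5 - (329/18)x^4 - (1352/27)x^3 - (5552/81)x^2 - (11230/243)x - 10154/729
∇ E_{4/3} f = -(40/3)x^4 - (418/9)x^3 - (605/9)x^2 - (3778/81)x - 5897/486
[E_{4/3}, ∇] f = 0

the result is g(x) = 0


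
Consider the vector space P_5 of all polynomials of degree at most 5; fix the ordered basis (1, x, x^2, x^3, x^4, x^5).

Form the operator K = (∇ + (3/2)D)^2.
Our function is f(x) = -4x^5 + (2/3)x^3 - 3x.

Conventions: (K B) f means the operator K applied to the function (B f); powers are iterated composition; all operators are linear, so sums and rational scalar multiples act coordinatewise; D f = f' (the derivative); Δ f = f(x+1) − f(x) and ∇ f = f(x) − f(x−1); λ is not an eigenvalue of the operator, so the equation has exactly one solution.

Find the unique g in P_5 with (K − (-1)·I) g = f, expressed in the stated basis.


write g with unknown coordinates in the stated basis and equate coefficients in (K − (-1)·I) g = f
solving from the highest basis element down gives g = -4x^5 + (1502/3)x^3 - 600x^2 - 18258x + 14830
check: K g = -500x^3 + 600x^2 + 18255x - 14830
so K g − (-1)·g = -4x^5 + (2/3)x^3 - 3x = f ✓

the image equals g(x) = -4x^5 + (1502/3)x^3 - 600x^2 - 18258x + 14830


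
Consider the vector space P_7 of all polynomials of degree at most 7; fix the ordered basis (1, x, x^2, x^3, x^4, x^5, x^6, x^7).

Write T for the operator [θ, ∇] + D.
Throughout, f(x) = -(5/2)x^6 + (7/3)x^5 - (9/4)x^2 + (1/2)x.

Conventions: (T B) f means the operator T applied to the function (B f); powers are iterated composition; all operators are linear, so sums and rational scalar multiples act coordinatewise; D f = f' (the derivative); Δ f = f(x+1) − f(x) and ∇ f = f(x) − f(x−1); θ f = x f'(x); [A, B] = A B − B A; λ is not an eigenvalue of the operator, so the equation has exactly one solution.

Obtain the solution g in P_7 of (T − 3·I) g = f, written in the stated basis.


write g with unknown coordinates in the stated basis and equate coefficients in (T − 3·I) g = f
solving from the highest basis element down gives g = (5/6)x^6 - (7/9)x^5 + (25/3)x^4 - (590/27)x^3 + (2107/36)x^2 - (1633/18)x + 1349/18
check: T g = 25x^4 - (590/9)x^3 + (520/3)x^2 - (815/3)x + 1349/6
so T g − 3·g = -(5/2)x^6 + (7/3)x^5 - (9/4)x^2 + (1/2)x = f ✓

the image equals g(x) = (5/6)x^6 - (7/9)x^5 + (25/3)x^4 - (590/27)x^3 + (2107/36)x^2 - (1633/18)x + 1349/18


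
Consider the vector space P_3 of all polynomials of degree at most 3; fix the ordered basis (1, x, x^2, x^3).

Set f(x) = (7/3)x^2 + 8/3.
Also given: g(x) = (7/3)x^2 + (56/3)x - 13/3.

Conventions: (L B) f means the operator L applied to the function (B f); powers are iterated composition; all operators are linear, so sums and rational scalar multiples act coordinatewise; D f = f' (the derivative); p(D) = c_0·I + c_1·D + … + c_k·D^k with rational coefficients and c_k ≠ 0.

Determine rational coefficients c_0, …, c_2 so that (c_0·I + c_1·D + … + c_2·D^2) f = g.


D^0 f = (7/3)x^2 + 8/3
D^1 f = (14/3)x
D^2 f = 14/3
matching coefficients of g against c_0 f + c_1 Df + … from the top degree down determines the c_i
solution: c_0 = 1, c_1 = 4, c_2 = -3/2

c_0 = 1, c_1 = 4, c_2 = -3/2


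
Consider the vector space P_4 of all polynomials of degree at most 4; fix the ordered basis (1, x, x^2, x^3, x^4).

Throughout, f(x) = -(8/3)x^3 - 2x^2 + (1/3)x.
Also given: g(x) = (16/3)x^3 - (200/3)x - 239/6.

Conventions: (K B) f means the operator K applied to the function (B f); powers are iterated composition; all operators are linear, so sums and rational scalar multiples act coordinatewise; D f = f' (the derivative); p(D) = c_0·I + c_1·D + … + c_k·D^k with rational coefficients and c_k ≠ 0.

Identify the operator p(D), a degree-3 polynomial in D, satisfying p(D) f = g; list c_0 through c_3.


c_0 = -2, c_1 = 1/2, c_2 = 4, c_3 = 3/2

D^0 f = -(8/3)x^3 - 2x^2 + (1/3)x
D^1 f = -8x^2 - 4x + 1/3
D^2 f = -16x - 4
D^3 f = -16
matching coefficients of g against c_0 f + c_1 Df + … from the top degree down determines the c_i
solution: c_0 = -2, c_1 = 1/2, c_2 = 4, c_3 = 3/2


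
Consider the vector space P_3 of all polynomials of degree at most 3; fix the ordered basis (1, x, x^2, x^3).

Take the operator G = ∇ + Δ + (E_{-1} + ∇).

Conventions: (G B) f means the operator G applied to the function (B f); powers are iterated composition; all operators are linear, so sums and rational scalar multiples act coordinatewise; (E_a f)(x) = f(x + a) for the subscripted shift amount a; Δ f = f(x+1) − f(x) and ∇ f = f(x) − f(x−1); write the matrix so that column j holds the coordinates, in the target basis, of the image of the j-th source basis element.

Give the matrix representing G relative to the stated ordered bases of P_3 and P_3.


the matrix is [[1, 2, 0, 2]; [0, 1, 4, 0]; [0, 0, 1, 6]; [0, 0, 0, 1]] (rows listed top to bottom)

image of 1: 1
image of x: x + 2
image of x^2: x^2 + 4x
image of x^3: x^3 + 6x^2 + 2
each image's coordinates form column j of the matrix


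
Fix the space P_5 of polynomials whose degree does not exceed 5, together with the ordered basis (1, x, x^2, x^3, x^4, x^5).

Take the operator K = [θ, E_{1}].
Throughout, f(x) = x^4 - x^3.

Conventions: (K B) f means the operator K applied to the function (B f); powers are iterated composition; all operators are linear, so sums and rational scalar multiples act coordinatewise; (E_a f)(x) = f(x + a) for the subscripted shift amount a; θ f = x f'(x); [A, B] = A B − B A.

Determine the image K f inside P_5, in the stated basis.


E_{1} f = x^4 + 3x^3 + 3x^2 + x
θ E_{1} f = 4x^4 + 9x^3 + 6x^2 + x
θ f = 4x^4 - 3x^3
E_{1} θ f = 4x^4 + 13x^3 + 15x^2 + 7x + 1
[θ, E_{1}] f = -4x^3 - 9x^2 - 6x - 1

the image equals g(x) = -4x^3 - 9x^2 - 6x - 1


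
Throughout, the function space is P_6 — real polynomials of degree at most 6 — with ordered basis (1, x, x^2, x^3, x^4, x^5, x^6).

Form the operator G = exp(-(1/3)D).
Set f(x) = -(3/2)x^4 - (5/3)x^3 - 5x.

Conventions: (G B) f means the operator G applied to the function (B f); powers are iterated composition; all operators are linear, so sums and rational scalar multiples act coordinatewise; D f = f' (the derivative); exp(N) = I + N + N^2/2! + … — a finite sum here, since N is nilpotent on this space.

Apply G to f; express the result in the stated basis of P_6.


order-1 term: 2x^3 + (5/3)x^2 + 5/3
order-2 term: -x^2 - (5/9)x
order-3 term: (2/9)x + 5/81
order-4 term: -1/54
the series for exp(-(1/3)D) f terminates at order 4
exp(-(1/3)D) f = -(3/2)x^4 + (1/3)x^3 + (2/3)x^2 - (16/3)x + 277/162

g(x) = -(3/2)x^4 + (1/3)x^3 + (2/3)x^2 - (16/3)x + 277/162


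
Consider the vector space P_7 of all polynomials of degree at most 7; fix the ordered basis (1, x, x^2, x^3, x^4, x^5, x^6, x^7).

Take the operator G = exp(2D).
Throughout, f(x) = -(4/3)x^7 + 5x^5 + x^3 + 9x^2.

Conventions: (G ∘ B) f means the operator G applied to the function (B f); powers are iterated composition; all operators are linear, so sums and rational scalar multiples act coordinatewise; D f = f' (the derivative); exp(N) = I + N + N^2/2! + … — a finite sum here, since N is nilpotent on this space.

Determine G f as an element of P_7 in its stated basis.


the result is g(x) = -(4/3)x^7 - (56/3)x^6 - 107x^5 - (970/3)x^4 - (1637/3)x^3 - 481x^2 - (448/3)x + 100/3

order-1 term: -(56/3)x^6 + 50x^4 + 6x^2 + 36x
order-2 term: -112x^5 + 200x^3 + 12x + 36
order-3 term: -(1120/3)x^4 + 400x^2 + 8
order-4 term: -(2240/3)x^3 + 400x
order-5 term: -896x^2 + 160
order-6 term: -(1792/3)x
order-7 term: -512/3
the series for exp(2D) f terminates at order 7
exp(2D) f = -(4/3)x^7 - (56/3)x^6 - 107x^5 - (970/3)x^4 - (1637/3)x^3 - 481x^2 - (448/3)x + 100/3


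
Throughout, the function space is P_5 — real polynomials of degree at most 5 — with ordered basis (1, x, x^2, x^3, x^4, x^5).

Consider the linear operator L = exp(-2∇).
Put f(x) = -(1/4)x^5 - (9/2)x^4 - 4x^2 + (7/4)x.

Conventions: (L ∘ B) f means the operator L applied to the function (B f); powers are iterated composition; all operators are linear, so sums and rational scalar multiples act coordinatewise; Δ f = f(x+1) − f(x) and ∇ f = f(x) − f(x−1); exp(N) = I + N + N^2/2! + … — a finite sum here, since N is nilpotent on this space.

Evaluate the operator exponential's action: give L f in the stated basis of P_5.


order-1 term: (5/2)x^4 + 31x^3 - 49x^2 + (99/2)x - 20
order-2 term: -10x^3 - 78x^2 + 181x - 127
order-3 term: 20x^2 + 84x - 166
order-4 term: -20x - 32
order-5 term: 8
the series for exp(-2∇) f terminates at order 5
exp(-2∇) f = -(1/4)x^5 - 2x^4 + 21x^3 - 111x^2 + (1185/4)x - 337

the image equals g(x) = -(1/4)x^5 - 2x^4 + 21x^3 - 111x^2 + (1185/4)x - 337


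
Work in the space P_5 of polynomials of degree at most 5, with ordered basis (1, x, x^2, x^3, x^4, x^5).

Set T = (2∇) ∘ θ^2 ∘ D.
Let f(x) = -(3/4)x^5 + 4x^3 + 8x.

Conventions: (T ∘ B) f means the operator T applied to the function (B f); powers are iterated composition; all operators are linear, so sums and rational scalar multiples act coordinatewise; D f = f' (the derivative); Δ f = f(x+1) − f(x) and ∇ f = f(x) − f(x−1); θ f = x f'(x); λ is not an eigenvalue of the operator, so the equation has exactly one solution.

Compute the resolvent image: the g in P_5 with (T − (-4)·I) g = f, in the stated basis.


g(x) = -(3/16)x^5 + 31x^3 - 45x^2 - 340x + 447/2

write g with unknown coordinates in the stated basis and equate coefficients in (T − (-4)·I) g = f
solving from the highest basis element down gives g = -(3/16)x^5 + 31x^3 - 45x^2 - 340x + 447/2
check: T g = -120x^3 + 180x^2 + 1368x - 894
so T g − (-4)·g = -(3/4)x^5 + 4x^3 + 8x = f ✓


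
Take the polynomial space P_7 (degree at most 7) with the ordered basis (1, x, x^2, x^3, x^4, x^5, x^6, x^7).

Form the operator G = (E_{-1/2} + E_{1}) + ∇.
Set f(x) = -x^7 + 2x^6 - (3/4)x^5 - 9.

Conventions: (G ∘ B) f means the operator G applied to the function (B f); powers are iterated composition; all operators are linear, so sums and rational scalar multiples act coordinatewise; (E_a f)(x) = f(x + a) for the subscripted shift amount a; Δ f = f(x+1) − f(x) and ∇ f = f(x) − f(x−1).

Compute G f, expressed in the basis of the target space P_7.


E_{-1/2} f = -x^7 + (11/2)x^6 - 12x^5 + (55/4)x^4 - (145/16)x^3 + (111/32)x^2 - (23/32)x - 143/16
E_{1} f = -x^7 - 5x^6 - (39/4)x^5 - (35/4)x^4 - (5/2)x^3 + (3/2)x^2 + (5/4)x - 35/4
(E_{-1/2} + E_{1}) f = -2x^7 + (1/2)x^6 - (87/4)x^5 + 5x^4 - (185/16)x^3 + (159/32)x^2 + (17/32)x - 283/16
∇ f = -7x^6 + 33x^5 - (275/4)x^4 + (165/2)x^3 - (117/2)x^2 + (91/4)x - 15/4
((E_{-1/2} + E_{1}) + ∇) f = -2x^7 - (13/2)x^6 + (45/4)x^5 - (255/4)x^4 + (1135/16)x^3 - (1713/32)x^2 + (745/32)x - 343/16

the result is g(x) = -2x^7 - (13/2)x^6 + (45/4)x^5 - (255/4)x^4 + (1135/16)x^3 - (1713/32)x^2 + (745/32)x - 343/16


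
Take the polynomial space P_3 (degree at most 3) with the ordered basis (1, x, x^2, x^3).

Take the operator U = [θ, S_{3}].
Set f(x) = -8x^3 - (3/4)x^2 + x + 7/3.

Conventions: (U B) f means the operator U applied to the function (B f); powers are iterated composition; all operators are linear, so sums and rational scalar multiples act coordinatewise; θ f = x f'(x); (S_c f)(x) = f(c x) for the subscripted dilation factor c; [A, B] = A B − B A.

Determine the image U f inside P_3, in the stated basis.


S_{3} f = -216x^3 - (27/4)x^2 + 3x + 7/3
θ S_{3} f = -648x^3 - (27/2)x^2 + 3x
θ f = -24x^3 - (3/2)x^2 + x
S_{3} θ f = -648x^3 - (27/2)x^2 + 3x
[θ, S_{3}] f = 0

the image equals g(x) = 0


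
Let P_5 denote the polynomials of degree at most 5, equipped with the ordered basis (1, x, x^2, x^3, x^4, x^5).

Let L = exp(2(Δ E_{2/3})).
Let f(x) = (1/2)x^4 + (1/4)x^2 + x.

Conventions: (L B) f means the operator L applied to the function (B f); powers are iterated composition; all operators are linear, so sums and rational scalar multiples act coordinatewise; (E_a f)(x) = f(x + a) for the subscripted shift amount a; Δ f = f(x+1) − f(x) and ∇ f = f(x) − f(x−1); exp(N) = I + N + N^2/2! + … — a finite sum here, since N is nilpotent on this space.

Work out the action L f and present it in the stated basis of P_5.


the image equals g(x) = (1/2)x^4 + 4x^3 + (105/4)x^2 + (274/3)x + 7723/54

order-1 term: 4x^3 + 14x^2 + (55/3)x + 577/54
order-2 term: 12x^2 + 56x + 205/3
order-3 term: 16x + 56
order-4 term: 8
the series for exp(2(Δ E_{2/3})) f terminates at order 4
exp(2(Δ E_{2/3})) f = (1/2)x^4 + 4x^3 + (105/4)x^2 + (274/3)x + 7723/54
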